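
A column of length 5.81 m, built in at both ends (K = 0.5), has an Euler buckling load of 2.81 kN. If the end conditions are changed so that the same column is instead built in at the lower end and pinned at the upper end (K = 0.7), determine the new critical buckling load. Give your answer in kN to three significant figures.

P_cr ≈ 1.43 kN

P_cr ∝ 1/K², so P_cr,new = P_cr,old × (K_old/K_new)² = 2.81 × (0.5/0.7)²
= 2.81 × 0.5102 = 1.43 kN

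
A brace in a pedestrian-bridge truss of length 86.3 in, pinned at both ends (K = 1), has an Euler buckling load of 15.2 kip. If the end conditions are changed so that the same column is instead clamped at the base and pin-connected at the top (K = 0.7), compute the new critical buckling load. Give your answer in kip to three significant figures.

P_cr ≈ 31.0 kip

P_cr ∝ 1/K², so P_cr,new = P_cr,old × (K_old/K_new)² = 15.2 × (1/0.7)²
= 15.2 × 2.041 = 31.0 kip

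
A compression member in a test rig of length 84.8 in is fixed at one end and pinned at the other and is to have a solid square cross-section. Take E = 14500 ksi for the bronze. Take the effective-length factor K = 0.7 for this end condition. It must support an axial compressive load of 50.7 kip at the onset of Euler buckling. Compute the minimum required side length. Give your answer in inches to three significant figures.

L_e = K·L = 0.7 × 84.8 = 59.36 in
Required I = P_cr·L_e²/(π²E) = 5.070×10^4 × 59.36² / (π² × 1.45×10^7) = 1.248 in⁴
Solid square: I = a⁴/12  ⇒  a = (12I)^(1/4) = (12×1.248)^(1/4) = 1.97 in

a ≈ 1.97 in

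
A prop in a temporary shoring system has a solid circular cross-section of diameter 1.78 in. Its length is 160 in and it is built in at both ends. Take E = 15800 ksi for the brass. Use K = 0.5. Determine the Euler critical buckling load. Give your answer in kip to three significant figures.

I = πd⁴/64 = π×1.78⁴/64 = 0.4928 in⁴
Effective length L_e = K·L = 0.5 × 160 = 80.00 in
P_cr = π²EI / L_e² = π² × 15800×10³ × 0.4928 / 80.00² = 1.201×10^4 lb

P_cr ≈ 12.0 kip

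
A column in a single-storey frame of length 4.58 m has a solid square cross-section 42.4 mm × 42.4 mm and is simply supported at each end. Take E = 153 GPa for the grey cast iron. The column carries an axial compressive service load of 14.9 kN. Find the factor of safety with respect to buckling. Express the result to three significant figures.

I = a⁴/12 = 42.4⁴/12 = 2.693×10^5 mm⁴
I = 2.693×10^5 mm⁴ = 2.693×10^-7 m⁴
Effective length L_e = K·L = 1 × 4.58 = 4.580 m
P_cr = π²EI / L_e² = π² × 153×10⁹ × 2.693×10^-7 / 4.580² = 1.939×10^4 N
Factor of safety n = P_cr / P = 19.388 / 14.9 = 1.30

n ≈ 1.30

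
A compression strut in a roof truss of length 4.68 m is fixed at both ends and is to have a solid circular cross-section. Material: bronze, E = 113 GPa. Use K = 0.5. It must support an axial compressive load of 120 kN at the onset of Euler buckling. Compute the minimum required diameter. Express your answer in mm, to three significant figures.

d ≈ 58.9 mm

L_e = K·L = 0.5 × 4.68 = 2.340 m
Required I = P_cr·L_e²/(π²E) = 1.200×10^5 × 2.340² / (π² × 1.13×10^11) = 5.892×10^-7 m⁴
I_req = 5.892×10^5 mm⁴
Solid circle: I = πd⁴/64  ⇒  d = (64I/π)^(1/4) = (64×5.892×10^5/π)^(1/4) = 58.9 mm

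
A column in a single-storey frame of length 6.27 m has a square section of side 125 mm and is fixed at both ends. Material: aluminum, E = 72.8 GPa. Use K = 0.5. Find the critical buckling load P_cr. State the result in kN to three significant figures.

I = a⁴/12 = 125⁴/12 = 2.035×10^7 mm⁴
I = 2.035×10^7 mm⁴ = 2.035×10^-5 m⁴
Effective length L_e = K·L = 0.5 × 6.27 = 3.135 m
P_cr = π²EI / L_e² = π² × 72.8×10⁹ × 2.035×10^-5 / 3.135² = 1.487×10^6 N

P_cr ≈ 1490 kN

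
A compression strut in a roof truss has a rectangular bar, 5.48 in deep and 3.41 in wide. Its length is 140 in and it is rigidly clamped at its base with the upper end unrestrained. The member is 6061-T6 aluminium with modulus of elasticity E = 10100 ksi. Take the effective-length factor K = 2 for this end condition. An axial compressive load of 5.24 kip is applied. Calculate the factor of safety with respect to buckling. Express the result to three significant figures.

Buckling occurs about the weak axis: I_min = h·b³/12 with b = 3.41 in (the shorter side).
I_min = 5.48×3.41³/12 = 18.11 in⁴
Effective length L_e = K·L = 2 × 140 = 280.0 in
P_cr = π²EI / L_e² = π² × 10100×10³ × 18.11 / 280.0² = 2.302×10^4 lb
Factor of safety n = P_cr / P = 23.023 / 5.24 = 4.39

n ≈ 4.39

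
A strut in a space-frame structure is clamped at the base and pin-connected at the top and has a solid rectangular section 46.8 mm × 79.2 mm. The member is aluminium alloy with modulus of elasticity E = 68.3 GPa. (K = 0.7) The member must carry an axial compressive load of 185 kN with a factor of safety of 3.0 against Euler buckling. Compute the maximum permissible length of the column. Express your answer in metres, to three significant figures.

Buckling occurs about the weak axis: I_min = h·b³/12 with b = 46.8 mm (the shorter side).
I_min = 79.2×46.8³/12 = 6.765×10^5 mm⁴
I = 6.765×10^-7 m⁴
Required critical load P_cr = n·P = 3.0 × 185 = 555.0 kN = 5.550×10^5 N
From P_cr = π²EI/(K·L)²:  L = (1/K)·√(π²EI/P_cr) = (1/0.7)·√(π²×6.83×10^10×6.765×10^-7/5.550×10^5)
L = 1.29 m

L_max ≈ 1.29 m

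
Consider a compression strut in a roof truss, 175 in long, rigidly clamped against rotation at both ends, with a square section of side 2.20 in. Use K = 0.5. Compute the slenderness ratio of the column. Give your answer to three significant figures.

For a square r = a/√12 = 2.20/√12 = 0.6351 in
L_e = K·L = 0.5 × 175 = 87.50 in
λ = L_e / r_min = 87.500 / 0.6351 = 138

λ ≈ 138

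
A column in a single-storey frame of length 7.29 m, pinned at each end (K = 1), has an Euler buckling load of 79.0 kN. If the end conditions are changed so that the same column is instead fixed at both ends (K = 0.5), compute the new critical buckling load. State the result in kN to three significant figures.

P_cr ≈ 316 kN

P_cr ∝ 1/K², so P_cr,new = P_cr,old × (K_old/K_new)² = 79.0 × (1/0.5)²
= 79.0 × 4.000 = 316 kN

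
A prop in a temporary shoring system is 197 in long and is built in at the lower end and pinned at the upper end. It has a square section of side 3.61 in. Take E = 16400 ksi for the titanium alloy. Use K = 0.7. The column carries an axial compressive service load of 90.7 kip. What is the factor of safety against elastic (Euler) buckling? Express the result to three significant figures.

I = a⁴/12 = 3.61⁴/12 = 14.15 in⁴
Effective length L_e = K·L = 0.7 × 197 = 137.9 in
P_cr = π²EI / L_e² = π² × 16400×10³ × 14.15 / 137.9² = 1.205×10^5 lb
Factor of safety n = P_cr / P = 120.47 / 90.7 = 1.33

n ≈ 1.33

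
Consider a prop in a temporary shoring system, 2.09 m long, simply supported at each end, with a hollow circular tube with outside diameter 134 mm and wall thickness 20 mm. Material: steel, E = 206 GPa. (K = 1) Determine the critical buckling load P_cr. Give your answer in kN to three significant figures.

P_cr ≈ 5580 kN

Inner diameter d_i = 134 − 2×20 = 94.00 mm
I = π(d_o⁴ − d_i⁴)/64 = π(134⁴ − 94.00⁴)/64 = 1.199×10^7 mm⁴
I = 1.199×10^7 mm⁴ = 1.199×10^-5 m⁴
Effective length L_e = K·L = 1 × 2.09 = 2.090 m
P_cr = π²EI / L_e² = π² × 206×10⁹ × 1.199×10^-5 / 2.090² = 5.583×10^6 N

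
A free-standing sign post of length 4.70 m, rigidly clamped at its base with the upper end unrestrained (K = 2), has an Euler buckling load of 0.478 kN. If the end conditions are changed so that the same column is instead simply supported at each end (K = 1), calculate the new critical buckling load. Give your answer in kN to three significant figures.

P_cr ∝ 1/K², so P_cr,new = P_cr,old × (K_old/K_new)² = 0.478 × (2/1)²
= 0.478 × 4.000 = 1.91 kN

P_cr ≈ 1.91 kN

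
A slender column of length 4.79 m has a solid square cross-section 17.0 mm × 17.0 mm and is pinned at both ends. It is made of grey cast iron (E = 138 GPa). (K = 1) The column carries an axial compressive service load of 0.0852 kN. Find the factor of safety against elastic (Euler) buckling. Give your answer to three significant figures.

n ≈ 4.85

I = a⁴/12 = 17.0⁴/12 = 6.960×10^3 mm⁴
I = 6.960×10^3 mm⁴ = 6.960×10^-9 m⁴
Effective length L_e = K·L = 1 × 4.79 = 4.790 m
P_cr = π²EI / L_e² = π² × 138×10⁹ × 6.960×10^-9 / 4.790² = 413.2 N
Factor of safety n = P_cr / P = 0.41316 / 0.0852 = 4.85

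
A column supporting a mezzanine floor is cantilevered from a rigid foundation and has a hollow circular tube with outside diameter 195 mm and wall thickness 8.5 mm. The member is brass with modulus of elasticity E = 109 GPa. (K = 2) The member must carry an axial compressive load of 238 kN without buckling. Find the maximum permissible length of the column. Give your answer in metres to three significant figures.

L_max ≈ 4.95 m

Inner diameter d_i = 195 − 2×8.5 = 178.0 mm
I = π(d_o⁴ − d_i⁴)/64 = π(195⁴ − 178.0⁴)/64 = 2.170×10^7 mm⁴
I = 2.170×10^-5 m⁴
At the buckling limit P_cr = P = 2.380×10^5 N
From P_cr = π²EI/(K·L)²:  L = (1/K)·√(π²EI/P_cr) = (1/2)·√(π²×1.09×10^11×2.170×10^-5/2.380×10^5)
L = 4.95 m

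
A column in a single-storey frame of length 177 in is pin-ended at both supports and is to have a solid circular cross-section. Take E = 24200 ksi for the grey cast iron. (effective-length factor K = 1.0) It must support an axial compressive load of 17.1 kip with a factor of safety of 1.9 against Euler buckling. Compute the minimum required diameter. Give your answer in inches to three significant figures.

d ≈ 3.05 in

Required P_cr = n·P = 1.9 × 17.1 = 32.49 kip
L_e = K·L = 1 × 177 = 177.0 in
Required I = P_cr·L_e²/(π²E) = 3.249×10^4 × 177.0² / (π² × 2.42×10^7) = 4.262 in⁴
Solid circle: I = πd⁴/64  ⇒  d = (64I/π)^(1/4) = (64×4.262/π)^(1/4) = 3.05 in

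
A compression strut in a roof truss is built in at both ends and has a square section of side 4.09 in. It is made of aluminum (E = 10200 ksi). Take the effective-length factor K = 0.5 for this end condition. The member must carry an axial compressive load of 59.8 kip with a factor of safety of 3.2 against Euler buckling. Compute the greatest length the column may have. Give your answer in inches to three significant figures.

I = a⁴/12 = 4.09⁴/12 = 23.32 in⁴
Required critical load P_cr = n·P = 3.2 × 59.8 = 191.4 kip = 1.914×10^5 lb
From P_cr = π²EI/(K·L)²:  L = (1/K)·√(π²EI/P_cr) = (1/0.5)·√(π²×1.02×10^7×23.32/1.914×10^5)
L = 222 in

L_max ≈ 222 in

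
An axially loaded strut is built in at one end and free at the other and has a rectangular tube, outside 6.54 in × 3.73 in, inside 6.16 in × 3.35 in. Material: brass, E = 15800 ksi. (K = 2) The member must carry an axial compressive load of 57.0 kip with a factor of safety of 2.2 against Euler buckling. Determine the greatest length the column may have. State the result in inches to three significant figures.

L_max ≈ 52.8 in

Weak-axis I_min = (h_o·b_o³ − h_i·b_i³)/12 with b_o = 3.73, b_i = 3.350 in (shorter outer/inner sides).
I_min = (6.54×3.73³ − 6.160×3.350³)/12 = 8.984 in⁴
Required critical load P_cr = n·P = 2.2 × 57.0 = 125.4 kip = 1.254×10^5 lb
From P_cr = π²EI/(K·L)²:  L = (1/K)·√(π²EI/P_cr) = (1/2)·√(π²×1.58×10^7×8.984/1.254×10^5)
L = 52.8 in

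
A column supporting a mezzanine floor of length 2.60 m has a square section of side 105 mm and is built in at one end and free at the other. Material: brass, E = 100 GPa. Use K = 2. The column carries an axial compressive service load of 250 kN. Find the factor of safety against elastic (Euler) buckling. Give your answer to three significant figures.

I = a⁴/12 = 105⁴/12 = 1.013×10^7 mm⁴
I = 1.013×10^7 mm⁴ = 1.013×10^-5 m⁴
Effective length L_e = K·L = 2 × 2.60 = 5.200 m
P_cr = π²EI / L_e² = π² × 100×10⁹ × 1.013×10^-5 / 5.200² = 3.697×10^5 N
Factor of safety n = P_cr / P = 369.72 / 250 = 1.48

n ≈ 1.48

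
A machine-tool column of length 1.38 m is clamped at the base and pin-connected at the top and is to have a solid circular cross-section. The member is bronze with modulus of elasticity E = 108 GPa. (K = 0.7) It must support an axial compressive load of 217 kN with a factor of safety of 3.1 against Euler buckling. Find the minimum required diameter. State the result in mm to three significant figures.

Required P_cr = n·P = 3.1 × 217 = 672.7 kN
L_e = K·L = 0.7 × 1.38 = 0.9660 m
Required I = P_cr·L_e²/(π²E) = 6.727×10^5 × 0.9660² / (π² × 1.08×10^11) = 5.889×10^-7 m⁴
I_req = 5.889×10^5 mm⁴
Solid circle: I = πd⁴/64  ⇒  d = (64I/π)^(1/4) = (64×5.889×10^5/π)^(1/4) = 58.9 mm

d ≈ 58.9 mm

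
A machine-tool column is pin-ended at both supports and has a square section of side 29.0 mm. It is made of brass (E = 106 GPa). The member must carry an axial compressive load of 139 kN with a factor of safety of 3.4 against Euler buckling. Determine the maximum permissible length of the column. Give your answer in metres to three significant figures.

L_max ≈ 0.361 m

I = a⁴/12 = 29.0⁴/12 = 5.894×10^4 mm⁴
I = 5.894×10^-8 m⁴
Required critical load P_cr = n·P = 3.4 × 139 = 472.6 kN = 4.726×10^5 N
From P_cr = π²EI/(K·L)²:  L = (1/K)·√(π²EI/P_cr) = (1/1)·√(π²×1.06×10^11×5.894×10^-8/4.726×10^5)
L = 0.361 m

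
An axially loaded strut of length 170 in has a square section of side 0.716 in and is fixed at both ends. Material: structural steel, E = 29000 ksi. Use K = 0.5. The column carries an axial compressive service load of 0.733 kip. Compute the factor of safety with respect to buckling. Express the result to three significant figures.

I = a⁴/12 = 0.716⁴/12 = 2.190×10^-2 in⁴
Effective length L_e = K·L = 0.5 × 170 = 85.00 in
P_cr = π²EI / L_e² = π² × 29000×10³ × 2.190×10^-2 / 85.00² = 867.6 lb
Factor of safety n = P_cr / P = 0.86762 / 0.733 = 1.18

n ≈ 1.18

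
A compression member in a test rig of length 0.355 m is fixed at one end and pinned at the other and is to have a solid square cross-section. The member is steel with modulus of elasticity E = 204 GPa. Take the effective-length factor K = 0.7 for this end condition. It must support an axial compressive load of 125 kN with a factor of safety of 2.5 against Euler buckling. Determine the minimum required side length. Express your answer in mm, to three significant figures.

Required P_cr = n·P = 2.5 × 125 = 312.5 kN
L_e = K·L = 0.7 × 0.355 = 0.2485 m
Required I = P_cr·L_e²/(π²E) = 3.125×10^5 × 0.2485² / (π² × 2.04×10^11) = 9.585×10^-9 m⁴
I_req = 9.585×10^3 mm⁴
Solid square: I = a⁴/12  ⇒  a = (12I)^(1/4) = (12×9.585×10^3)^(1/4) = 18.4 mm

a ≈ 18.4 mm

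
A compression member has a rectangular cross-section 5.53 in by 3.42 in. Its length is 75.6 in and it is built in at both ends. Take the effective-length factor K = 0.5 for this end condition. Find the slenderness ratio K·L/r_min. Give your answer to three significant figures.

λ ≈ 38.3

For a rectangle r_min = b/√12 = 3.42/√12 = 0.9873 in
L_e = K·L = 0.5 × 75.6 = 37.80 in
λ = L_e / r_min = 37.800 / 0.9873 = 38.3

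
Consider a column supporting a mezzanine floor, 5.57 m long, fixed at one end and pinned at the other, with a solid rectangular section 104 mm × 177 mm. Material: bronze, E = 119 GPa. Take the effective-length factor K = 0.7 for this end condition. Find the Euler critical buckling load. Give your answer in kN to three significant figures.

Buckling occurs about the weak axis: I_min = h·b³/12 with b = 104 mm (the shorter side).
I_min = 177×104³/12 = 1.659×10^7 mm⁴
I = 1.659×10^7 mm⁴ = 1.659×10^-5 m⁴
Effective length L_e = K·L = 0.7 × 5.57 = 3.899 m
P_cr = π²EI / L_e² = π² × 119×10⁹ × 1.659×10^-5 / 3.899² = 1.282×10^6 N

P_cr ≈ 1280 kN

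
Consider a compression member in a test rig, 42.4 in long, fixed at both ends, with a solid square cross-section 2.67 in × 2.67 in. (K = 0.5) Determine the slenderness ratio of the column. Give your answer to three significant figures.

λ ≈ 27.5

For a square r = a/√12 = 2.67/√12 = 0.7708 in
L_e = K·L = 0.5 × 42.4 = 21.20 in
λ = L_e / r_min = 21.200 / 0.7708 = 27.5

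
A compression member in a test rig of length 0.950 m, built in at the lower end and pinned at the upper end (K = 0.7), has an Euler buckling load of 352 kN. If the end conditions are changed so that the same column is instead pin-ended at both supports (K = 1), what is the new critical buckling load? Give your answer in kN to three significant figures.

P_cr ∝ 1/K², so P_cr,new = P_cr,old × (K_old/K_new)² = 352 × (0.7/1)²
= 352 × 0.4900 = 172 kN

P_cr ≈ 172 kN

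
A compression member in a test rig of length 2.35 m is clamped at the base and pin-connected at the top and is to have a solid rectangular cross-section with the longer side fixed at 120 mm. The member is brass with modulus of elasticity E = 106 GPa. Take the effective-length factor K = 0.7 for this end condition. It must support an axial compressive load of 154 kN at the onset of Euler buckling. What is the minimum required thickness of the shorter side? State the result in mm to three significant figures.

b ≈ 34.2 mm

L_e = K·L = 0.7 × 2.35 = 1.645 m
Required I = P_cr·L_e²/(π²E) = 1.540×10^5 × 1.645² / (π² × 1.06×10^11) = 3.983×10^-7 m⁴
I_req = 3.983×10^5 mm⁴
Rectangle, weak axis: I_min = h·b³/12 with h = 120 mm fixed  ⇒  b = (12I/h)^(1/3) = 34.2 mm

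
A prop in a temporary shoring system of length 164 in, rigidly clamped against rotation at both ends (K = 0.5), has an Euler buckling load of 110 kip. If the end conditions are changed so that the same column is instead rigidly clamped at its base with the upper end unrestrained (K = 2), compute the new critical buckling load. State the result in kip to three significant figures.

P_cr ∝ 1/K², so P_cr,new = P_cr,old × (K_old/K_new)² = 110 × (0.5/2)²
= 110 × 0.06250 = 6.88 kip

P_cr ≈ 6.88 kip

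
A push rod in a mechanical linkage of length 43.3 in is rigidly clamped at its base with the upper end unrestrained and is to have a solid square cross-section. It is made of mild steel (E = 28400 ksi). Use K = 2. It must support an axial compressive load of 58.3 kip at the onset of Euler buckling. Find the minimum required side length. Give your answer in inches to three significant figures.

L_e = K·L = 2 × 43.3 = 86.60 in
Required I = P_cr·L_e²/(π²E) = 5.830×10^4 × 86.60² / (π² × 2.84×10^7) = 1.560 in⁴
Solid square: I = a⁴/12  ⇒  a = (12I)^(1/4) = (12×1.560)^(1/4) = 2.08 in

a ≈ 2.08 in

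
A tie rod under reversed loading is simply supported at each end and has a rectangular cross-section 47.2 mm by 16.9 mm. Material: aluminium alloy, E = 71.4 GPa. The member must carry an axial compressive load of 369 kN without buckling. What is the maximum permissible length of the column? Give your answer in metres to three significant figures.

L_max ≈ 0.190 m

Buckling occurs about the weak axis: I_min = h·b³/12 with b = 16.9 mm (the shorter side).
I_min = 47.2×16.9³/12 = 1.899×10^4 mm⁴
I = 1.899×10^-8 m⁴
At the buckling limit P_cr = P = 3.690×10^5 N
From P_cr = π²EI/(K·L)²:  L = (1/K)·√(π²EI/P_cr) = (1/1)·√(π²×7.14×10^10×1.899×10^-8/3.690×10^5)
L = 0.190 m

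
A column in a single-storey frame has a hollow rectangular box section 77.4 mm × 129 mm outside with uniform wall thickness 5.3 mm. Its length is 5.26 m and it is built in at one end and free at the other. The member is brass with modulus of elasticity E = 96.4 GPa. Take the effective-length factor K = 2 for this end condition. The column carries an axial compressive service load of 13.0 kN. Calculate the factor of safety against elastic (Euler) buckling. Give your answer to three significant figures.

n ≈ 1.35

Inner dimensions: h_i = 129 − 2×5.3 = 118.4 mm, b_i = 77.4 − 2×5.3 = 66.80 mm
Weak-axis I_min = (h_o·b_o³ − h_i·b_i³)/12 with b_o = 77.4, b_i = 66.80 mm (shorter outer/inner sides).
I_min = (129×77.4³ − 118.4×66.80³)/12 = 2.044×10^6 mm⁴
I = 2.044×10^6 mm⁴ = 2.044×10^-6 m⁴
Effective length L_e = K·L = 2 × 5.26 = 10.52 m
P_cr = π²EI / L_e² = π² × 96.4×10⁹ × 2.044×10^-6 / 10.52² = 1.757×10^4 N
Factor of safety n = P_cr / P = 17.569 / 13.0 = 1.35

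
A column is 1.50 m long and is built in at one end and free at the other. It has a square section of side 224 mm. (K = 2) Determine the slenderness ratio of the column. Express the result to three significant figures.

For a square r = a/√12 = 224/√12 = 64.66 mm
L_e = K·L = 2 × 1.50 m = 3.000 m = 3000.0 mm
λ = L_e / r_min = 3000.0 / 64.66 = 46.4

λ ≈ 46.4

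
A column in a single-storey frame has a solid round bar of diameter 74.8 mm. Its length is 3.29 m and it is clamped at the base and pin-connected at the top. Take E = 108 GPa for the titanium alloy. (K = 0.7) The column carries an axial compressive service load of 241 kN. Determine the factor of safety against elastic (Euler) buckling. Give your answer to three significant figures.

n ≈ 1.28

I = πd⁴/64 = π×74.8⁴/64 = 1.537×10^6 mm⁴
I = 1.537×10^6 mm⁴ = 1.537×10^-6 m⁴
Effective length L_e = K·L = 0.7 × 3.29 = 2.303 m
P_cr = π²EI / L_e² = π² × 108×10⁹ × 1.537×10^-6 / 2.303² = 3.088×10^5 N
Factor of safety n = P_cr / P = 308.82 / 241 = 1.28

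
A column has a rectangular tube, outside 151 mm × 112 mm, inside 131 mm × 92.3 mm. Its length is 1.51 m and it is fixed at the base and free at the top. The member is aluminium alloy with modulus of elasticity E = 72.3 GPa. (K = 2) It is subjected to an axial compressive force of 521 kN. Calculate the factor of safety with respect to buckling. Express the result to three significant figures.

Weak-axis I_min = (h_o·b_o³ − h_i·b_i³)/12 with b_o = 112, b_i = 92.30 mm (shorter outer/inner sides).
I_min = (151×112³ − 131.0×92.30³)/12 = 9.095×10^6 mm⁴
I = 9.095×10^6 mm⁴ = 9.095×10^-6 m⁴
Effective length L_e = K·L = 2 × 1.51 = 3.020 m
P_cr = π²EI / L_e² = π² × 72.3×10⁹ × 9.095×10^-6 / 3.020² = 7.116×10^5 N
Factor of safety n = P_cr / P = 711.55 / 521 = 1.37

n ≈ 1.37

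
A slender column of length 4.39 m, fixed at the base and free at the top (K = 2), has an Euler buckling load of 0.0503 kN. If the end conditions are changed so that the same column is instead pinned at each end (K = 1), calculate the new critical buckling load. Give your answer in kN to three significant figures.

P_cr ≈ 0.201 kN

P_cr ∝ 1/K², so P_cr,new = P_cr,old × (K_old/K_new)² = 0.0503 × (2/1)²
= 0.0503 × 4.000 = 0.201 kN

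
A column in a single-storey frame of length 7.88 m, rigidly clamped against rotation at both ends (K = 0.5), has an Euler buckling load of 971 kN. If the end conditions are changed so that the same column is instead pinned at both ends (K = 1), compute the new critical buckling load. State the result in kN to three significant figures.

P_cr ≈ 243 kN

P_cr ∝ 1/K², so P_cr,new = P_cr,old × (K_old/K_new)² = 971 × (0.5/1)²
= 971 × 0.2500 = 243 kN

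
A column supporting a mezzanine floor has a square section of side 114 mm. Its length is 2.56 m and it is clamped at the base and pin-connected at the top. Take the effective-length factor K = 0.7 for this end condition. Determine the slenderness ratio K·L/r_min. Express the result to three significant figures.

λ ≈ 54.5

I = a⁴/12 = 114⁴/12 = 1.407×10^7 mm⁴
A = 1.300×10^4 mm²;  r_min = √(I/A) = √(1.407×10^7/1.300×10^4) = 32.91 mm
L_e = K·L = 0.7 × 2.56 m = 1.792 m = 1792.0 mm
λ = L_e / r_min = 1792.0 / 32.91 = 54.5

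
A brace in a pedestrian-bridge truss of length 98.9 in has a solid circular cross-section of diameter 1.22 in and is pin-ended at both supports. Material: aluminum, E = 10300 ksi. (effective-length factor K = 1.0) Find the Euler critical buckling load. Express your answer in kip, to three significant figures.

I = πd⁴/64 = π×1.22⁴/64 = 0.1087 in⁴
Effective length L_e = K·L = 1 × 98.9 = 98.90 in
P_cr = π²EI / L_e² = π² × 10300×10³ × 0.1087 / 98.90² = 1.130×10^3 lb

P_cr ≈ 1.13 kip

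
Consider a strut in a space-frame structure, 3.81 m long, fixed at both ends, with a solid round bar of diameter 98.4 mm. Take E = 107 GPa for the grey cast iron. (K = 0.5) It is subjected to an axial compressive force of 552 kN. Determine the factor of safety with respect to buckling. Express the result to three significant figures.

n ≈ 2.43

I = πd⁴/64 = π×98.4⁴/64 = 4.602×10^6 mm⁴
I = 4.602×10^6 mm⁴ = 4.602×10^-6 m⁴
Effective length L_e = K·L = 0.5 × 3.81 = 1.905 m
P_cr = π²EI / L_e² = π² × 107×10⁹ × 4.602×10^-6 / 1.905² = 1.339×10^6 N
Factor of safety n = P_cr / P = 1339.2 / 552 = 2.43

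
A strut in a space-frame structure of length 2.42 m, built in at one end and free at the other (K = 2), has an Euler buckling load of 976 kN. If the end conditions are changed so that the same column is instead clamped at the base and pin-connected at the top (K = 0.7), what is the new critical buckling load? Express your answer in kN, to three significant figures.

P_cr ≈ 7970 kN

P_cr ∝ 1/K², so P_cr,new = P_cr,old × (K_old/K_new)² = 976 × (2/0.7)²
= 976 × 8.163 = 7970 kN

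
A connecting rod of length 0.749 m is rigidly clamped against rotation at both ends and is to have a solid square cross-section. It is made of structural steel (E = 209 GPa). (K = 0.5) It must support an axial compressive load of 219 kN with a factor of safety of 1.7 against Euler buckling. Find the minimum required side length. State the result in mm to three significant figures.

a ≈ 23.5 mm

Required P_cr = n·P = 1.7 × 219 = 372.3 kN
L_e = K·L = 0.5 × 0.749 = 0.3745 m
Required I = P_cr·L_e²/(π²E) = 3.723×10^5 × 0.3745² / (π² × 2.09×10^11) = 2.531×10^-8 m⁴
I_req = 2.531×10^4 mm⁴
Solid square: I = a⁴/12  ⇒  a = (12I)^(1/4) = (12×2.531×10^4)^(1/4) = 23.5 mm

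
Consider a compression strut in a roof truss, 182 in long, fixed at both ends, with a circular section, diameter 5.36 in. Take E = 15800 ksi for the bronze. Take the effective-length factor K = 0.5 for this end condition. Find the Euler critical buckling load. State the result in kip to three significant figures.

P_cr ≈ 763 kip

I = πd⁴/64 = π×5.36⁴/64 = 40.52 in⁴
Effective length L_e = K·L = 0.5 × 182 = 91.00 in
P_cr = π²EI / L_e² = π² × 15800×10³ × 40.52 / 91.00² = 7.630×10^5 lb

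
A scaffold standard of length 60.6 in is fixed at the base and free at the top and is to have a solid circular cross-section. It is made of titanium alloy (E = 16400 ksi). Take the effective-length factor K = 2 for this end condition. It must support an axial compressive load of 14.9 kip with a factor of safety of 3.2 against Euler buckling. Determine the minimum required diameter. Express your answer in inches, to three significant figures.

Required P_cr = n·P = 3.2 × 14.9 = 47.68 kip
L_e = K·L = 2 × 60.6 = 121.2 in
Required I = P_cr·L_e²/(π²E) = 4.768×10^4 × 121.2² / (π² × 1.64×10^7) = 4.327 in⁴
Solid circle: I = πd⁴/64  ⇒  d = (64I/π)^(1/4) = (64×4.327/π)^(1/4) = 3.06 in

d ≈ 3.06 in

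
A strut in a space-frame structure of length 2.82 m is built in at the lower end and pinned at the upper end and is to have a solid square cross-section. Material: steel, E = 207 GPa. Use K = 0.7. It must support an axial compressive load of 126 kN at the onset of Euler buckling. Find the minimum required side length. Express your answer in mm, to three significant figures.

a ≈ 41.2 mm

L_e = K·L = 0.7 × 2.82 = 1.974 m
Required I = P_cr·L_e²/(π²E) = 1.260×10^5 × 1.974² / (π² × 2.07×10^11) = 2.403×10^-7 m⁴
I_req = 2.403×10^5 mm⁴
Solid square: I = a⁴/12  ⇒  a = (12I)^(1/4) = (12×2.403×10^5)^(1/4) = 41.2 mm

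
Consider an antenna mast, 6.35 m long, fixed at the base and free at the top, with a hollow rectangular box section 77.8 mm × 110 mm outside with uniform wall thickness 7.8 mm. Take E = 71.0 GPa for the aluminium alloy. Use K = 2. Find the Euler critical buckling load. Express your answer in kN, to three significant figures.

P_cr ≈ 10.5 kN

Inner dimensions: h_i = 110 − 2×7.8 = 94.40 mm, b_i = 77.8 − 2×7.8 = 62.20 mm
Weak-axis I_min = (h_o·b_o³ − h_i·b_i³)/12 with b_o = 77.8, b_i = 62.20 mm (shorter outer/inner sides).
I_min = (110×77.8³ − 94.40×62.20³)/12 = 2.424×10^6 mm⁴
I = 2.424×10^6 mm⁴ = 2.424×10^-6 m⁴
Effective length L_e = K·L = 2 × 6.35 = 12.70 m
P_cr = π²EI / L_e² = π² × 71.0×10⁹ × 2.424×10^-6 / 12.70² = 1.053×10^4 N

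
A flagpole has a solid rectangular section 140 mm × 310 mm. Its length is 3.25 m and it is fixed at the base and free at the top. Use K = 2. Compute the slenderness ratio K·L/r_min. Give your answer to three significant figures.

For a rectangle r_min = b/√12 = 140/√12 = 40.41 mm
L_e = K·L = 2 × 3.25 m = 6.500 m = 6500.0 mm
λ = L_e / r_min = 6500.0 / 40.41 = 161

λ ≈ 161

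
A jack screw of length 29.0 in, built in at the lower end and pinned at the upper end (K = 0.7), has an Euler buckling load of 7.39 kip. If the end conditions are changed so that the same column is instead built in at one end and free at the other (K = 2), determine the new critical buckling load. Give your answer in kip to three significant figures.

P_cr ≈ 0.905 kip

P_cr ∝ 1/K², so P_cr,new = P_cr,old × (K_old/K_new)² = 7.39 × (0.7/2)²
= 7.39 × 0.1225 = 0.905 kip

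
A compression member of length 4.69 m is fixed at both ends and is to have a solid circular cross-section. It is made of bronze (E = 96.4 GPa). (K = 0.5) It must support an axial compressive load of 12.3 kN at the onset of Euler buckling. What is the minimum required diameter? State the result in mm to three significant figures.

d ≈ 34.7 mm

L_e = K·L = 0.5 × 4.69 = 2.345 m
Required I = P_cr·L_e²/(π²E) = 1.230×10^4 × 2.345² / (π² × 9.64×10^10) = 7.109×10^-8 m⁴
I_req = 7.109×10^4 mm⁴
Solid circle: I = πd⁴/64  ⇒  d = (64I/π)^(1/4) = (64×7.109×10^4/π)^(1/4) = 34.7 mm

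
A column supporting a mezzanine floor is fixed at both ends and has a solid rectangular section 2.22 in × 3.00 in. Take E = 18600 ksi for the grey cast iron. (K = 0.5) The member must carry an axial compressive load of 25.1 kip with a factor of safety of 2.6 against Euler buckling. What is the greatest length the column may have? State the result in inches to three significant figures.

Buckling occurs about the weak axis: I_min = h·b³/12 with b = 2.22 in (the shorter side).
I_min = 3.00×2.22³/12 = 2.735 in⁴
Required critical load P_cr = n·P = 2.6 × 25.1 = 65.26 kip = 6.526×10^4 lb
From P_cr = π²EI/(K·L)²:  L = (1/K)·√(π²EI/P_cr) = (1/0.5)·√(π²×1.86×10^7×2.735/6.526×10^4)
L = 175 in

L_max ≈ 175 in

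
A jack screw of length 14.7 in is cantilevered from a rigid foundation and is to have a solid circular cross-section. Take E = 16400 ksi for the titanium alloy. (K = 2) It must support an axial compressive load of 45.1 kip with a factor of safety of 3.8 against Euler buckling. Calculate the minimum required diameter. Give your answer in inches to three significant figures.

Required P_cr = n·P = 3.8 × 45.1 = 171.4 kip
L_e = K·L = 2 × 14.7 = 29.40 in
Required I = P_cr·L_e²/(π²E) = 1.714×10^5 × 29.40² / (π² × 1.64×10^7) = 0.9152 in⁴
Solid circle: I = πd⁴/64  ⇒  d = (64I/π)^(1/4) = (64×0.9152/π)^(1/4) = 2.08 in

d ≈ 2.08 in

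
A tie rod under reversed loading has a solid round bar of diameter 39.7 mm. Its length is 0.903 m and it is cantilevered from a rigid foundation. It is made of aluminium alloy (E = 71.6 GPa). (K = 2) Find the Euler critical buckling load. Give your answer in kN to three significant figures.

P_cr ≈ 26.4 kN

I = πd⁴/64 = π×39.7⁴/64 = 1.219×10^5 mm⁴
I = 1.219×10^5 mm⁴ = 1.219×10^-7 m⁴
Effective length L_e = K·L = 2 × 0.903 = 1.806 m
P_cr = π²EI / L_e² = π² × 71.6×10⁹ × 1.219×10^-7 / 1.806² = 2.642×10^4 N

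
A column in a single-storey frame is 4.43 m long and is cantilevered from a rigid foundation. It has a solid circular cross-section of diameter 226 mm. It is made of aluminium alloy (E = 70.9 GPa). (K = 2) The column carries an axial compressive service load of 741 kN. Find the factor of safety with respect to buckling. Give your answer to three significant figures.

n ≈ 1.54

I = πd⁴/64 = π×226⁴/64 = 1.281×10^8 mm⁴
I = 1.281×10^8 mm⁴ = 1.281×10^-4 m⁴
Effective length L_e = K·L = 2 × 4.43 = 8.860 m
P_cr = π²EI / L_e² = π² × 70.9×10⁹ × 1.281×10^-4 / 8.860² = 1.142×10^6 N
Factor of safety n = P_cr / P = 1141.5 / 741 = 1.54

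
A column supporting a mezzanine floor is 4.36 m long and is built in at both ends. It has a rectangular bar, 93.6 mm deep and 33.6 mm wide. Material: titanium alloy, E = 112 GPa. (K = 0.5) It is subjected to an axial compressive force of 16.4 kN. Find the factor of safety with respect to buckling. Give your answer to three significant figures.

n ≈ 4.20

Buckling occurs about the weak axis: I_min = h·b³/12 with b = 33.6 mm (the shorter side).
I_min = 93.6×33.6³/12 = 2.959×10^5 mm⁴
I = 2.959×10^5 mm⁴ = 2.959×10^-7 m⁴
Effective length L_e = K·L = 0.5 × 4.36 = 2.180 m
P_cr = π²EI / L_e² = π² × 112×10⁹ × 2.959×10^-7 / 2.180² = 6.882×10^4 N
Factor of safety n = P_cr / P = 68.820 / 16.4 = 4.20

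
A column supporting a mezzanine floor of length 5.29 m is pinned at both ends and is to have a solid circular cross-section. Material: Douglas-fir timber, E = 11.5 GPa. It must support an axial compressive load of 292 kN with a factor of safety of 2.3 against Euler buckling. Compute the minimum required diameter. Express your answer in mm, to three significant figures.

d ≈ 241 mm

Required P_cr = n·P = 2.3 × 292 = 671.6 kN
L_e = K·L = 1 × 5.29 = 5.290 m
Required I = P_cr·L_e²/(π²E) = 6.716×10^5 × 5.290² / (π² × 1.15×10^10) = 1.656×10^-4 m⁴
I_req = 1.656×10^8 mm⁴
Solid circle: I = πd⁴/64  ⇒  d = (64I/π)^(1/4) = (64×1.656×10^8/π)^(1/4) = 241 mm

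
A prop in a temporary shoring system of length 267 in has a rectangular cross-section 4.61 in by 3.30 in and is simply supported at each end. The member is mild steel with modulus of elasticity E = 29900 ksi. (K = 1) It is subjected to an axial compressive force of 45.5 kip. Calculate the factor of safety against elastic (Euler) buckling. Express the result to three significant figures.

n ≈ 1.26

Buckling occurs about the weak axis: I_min = h·b³/12 with b = 3.30 in (the shorter side).
I_min = 4.61×3.30³/12 = 13.81 in⁴
Effective length L_e = K·L = 1 × 267 = 267.0 in
P_cr = π²EI / L_e² = π² × 29900×10³ × 13.81 / 267.0² = 5.715×10^4 lb
Factor of safety n = P_cr / P = 57.149 / 45.5 = 1.26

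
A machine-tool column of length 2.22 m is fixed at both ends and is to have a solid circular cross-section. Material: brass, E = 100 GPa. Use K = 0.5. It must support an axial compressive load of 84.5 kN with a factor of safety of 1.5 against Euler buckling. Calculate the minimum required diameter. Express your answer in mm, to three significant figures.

d ≈ 42.4 mm

Required P_cr = n·P = 1.5 × 84.5 = 126.8 kN
L_e = K·L = 0.5 × 2.22 = 1.110 m
Required I = P_cr·L_e²/(π²E) = 1.268×10^5 × 1.110² / (π² × 1.00×10^11) = 1.582×10^-7 m⁴
I_req = 1.582×10^5 mm⁴
Solid circle: I = πd⁴/64  ⇒  d = (64I/π)^(1/4) = (64×1.582×10^5/π)^(1/4) = 42.4 mm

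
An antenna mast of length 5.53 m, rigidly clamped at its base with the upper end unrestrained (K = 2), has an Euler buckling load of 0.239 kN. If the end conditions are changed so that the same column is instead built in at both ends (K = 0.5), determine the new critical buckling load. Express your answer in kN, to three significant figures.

P_cr ≈ 3.82 kN

P_cr ∝ 1/K², so P_cr,new = P_cr,old × (K_old/K_new)² = 0.239 × (2/0.5)²
= 0.239 × 16.00 = 3.82 kN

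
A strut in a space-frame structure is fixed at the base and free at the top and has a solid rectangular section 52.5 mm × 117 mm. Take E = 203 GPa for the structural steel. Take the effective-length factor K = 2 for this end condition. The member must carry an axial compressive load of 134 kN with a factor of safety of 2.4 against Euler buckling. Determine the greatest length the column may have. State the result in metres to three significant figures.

Buckling occurs about the weak axis: I_min = h·b³/12 with b = 52.5 mm (the shorter side).
I_min = 117×52.5³/12 = 1.411×10^6 mm⁴
I = 1.411×10^-6 m⁴
Required critical load P_cr = n·P = 2.4 × 134 = 321.6 kN = 3.216×10^5 N
From P_cr = π²EI/(K·L)²:  L = (1/K)·√(π²EI/P_cr) = (1/2)·√(π²×2.03×10^11×1.411×10^-6/3.216×10^5)
L = 1.48 m

L_max ≈ 1.48 m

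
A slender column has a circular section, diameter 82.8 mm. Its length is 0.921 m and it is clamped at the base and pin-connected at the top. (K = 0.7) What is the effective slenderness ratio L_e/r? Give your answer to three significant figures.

λ ≈ 31.1

For a solid circle r = d/4 = 82.8/4 = 20.70 mm
L_e = K·L = 0.7 × 0.921 m = 0.6447 m = 644.70 mm
λ = L_e / r_min = 644.70 / 20.70 = 31.1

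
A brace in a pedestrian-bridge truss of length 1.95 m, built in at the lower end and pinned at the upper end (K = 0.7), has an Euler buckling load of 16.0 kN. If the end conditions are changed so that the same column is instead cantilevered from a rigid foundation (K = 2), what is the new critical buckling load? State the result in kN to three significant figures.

P_cr ∝ 1/K², so P_cr,new = P_cr,old × (K_old/K_new)² = 16.0 × (0.7/2)²
= 16.0 × 0.1225 = 1.96 kN

P_cr ≈ 1.96 kN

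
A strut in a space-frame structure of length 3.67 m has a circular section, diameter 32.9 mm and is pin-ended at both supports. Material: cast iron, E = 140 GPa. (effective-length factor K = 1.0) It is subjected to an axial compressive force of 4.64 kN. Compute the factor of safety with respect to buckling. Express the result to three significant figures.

n ≈ 1.27

I = πd⁴/64 = π×32.9⁴/64 = 5.751×10^4 mm⁴
I = 5.751×10^4 mm⁴ = 5.751×10^-8 m⁴
Effective length L_e = K·L = 1 × 3.67 = 3.670 m
P_cr = π²EI / L_e² = π² × 140×10⁹ × 5.751×10^-8 / 3.670² = 5.900×10^3 N
Factor of safety n = P_cr / P = 5.9000 / 4.64 = 1.27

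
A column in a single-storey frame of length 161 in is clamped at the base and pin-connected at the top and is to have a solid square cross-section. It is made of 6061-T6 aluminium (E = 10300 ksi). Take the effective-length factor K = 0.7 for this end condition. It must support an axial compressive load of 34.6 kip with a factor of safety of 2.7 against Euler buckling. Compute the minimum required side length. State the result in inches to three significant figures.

a ≈ 3.44 in

Required P_cr = n·P = 2.7 × 34.6 = 93.42 kip
L_e = K·L = 0.7 × 161 = 112.7 in
Required I = P_cr·L_e²/(π²E) = 9.342×10^4 × 112.7² / (π² × 1.03×10^7) = 11.67 in⁴
Solid square: I = a⁴/12  ⇒  a = (12I)^(1/4) = (12×11.67)^(1/4) = 3.44 in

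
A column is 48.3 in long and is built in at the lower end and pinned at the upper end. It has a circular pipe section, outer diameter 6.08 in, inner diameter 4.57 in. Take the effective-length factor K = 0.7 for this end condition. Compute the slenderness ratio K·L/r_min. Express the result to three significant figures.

λ ≈ 17.8

d_o = 6.08 in, d_i = 4.57 in
I = π(d_o⁴ − d_i⁴)/64 = π(6.08⁴ − 4.570⁴)/64 = 45.67 in⁴
A = 12.63 in²;  r_min = √(I/A) = √(45.67/12.63) = 1.902 in
L_e = K·L = 0.7 × 48.3 = 33.81 in
λ = L_e / r_min = 33.810 / 1.902 = 17.8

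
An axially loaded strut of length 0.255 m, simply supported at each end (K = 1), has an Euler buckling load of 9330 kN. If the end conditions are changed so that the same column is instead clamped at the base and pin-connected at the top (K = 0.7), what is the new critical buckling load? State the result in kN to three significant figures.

P_cr ∝ 1/K², so P_cr,new = P_cr,old × (K_old/K_new)² = 9330 × (1/0.7)²
= 9330 × 2.041 = 19000 kN

P_cr ≈ 19000 kN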